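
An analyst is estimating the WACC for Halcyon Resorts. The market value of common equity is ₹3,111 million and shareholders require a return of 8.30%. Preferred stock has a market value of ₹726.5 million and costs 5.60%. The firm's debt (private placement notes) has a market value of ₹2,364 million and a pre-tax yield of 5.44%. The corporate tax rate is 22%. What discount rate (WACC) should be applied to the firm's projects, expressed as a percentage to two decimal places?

Total capital V = 3111 + 726.5 + 2364 = 6201.5.
Equity: weight = 3111/6201.5 = 0.5017; cost = 8.3%.
Preferred: weight = 726.5/6201.5 = 0.1171; cost = 5.6%.
Private placement notes: weight = 2364/6201.5 = 0.3812; after-tax cost = 5.44% × (1 − 22%) = 4.2432%.
WACC = 0.5017 × 8.3000% + 0.1171 × 5.6000% + 0.3812 × 4.2432% = 6.4373%.

6.44%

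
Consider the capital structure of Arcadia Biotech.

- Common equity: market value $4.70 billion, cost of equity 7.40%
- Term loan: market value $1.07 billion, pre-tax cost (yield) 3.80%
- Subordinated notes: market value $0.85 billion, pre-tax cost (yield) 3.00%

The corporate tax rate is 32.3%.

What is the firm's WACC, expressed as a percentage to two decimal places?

Total capital V = 4.7 + 1.07 + 0.85 = 6.62.
Equity: weight = 4.7/6.62 = 0.7100; cost = 7.4%.
Term loan: weight = 1.07/6.62 = 0.1616; after-tax cost = 3.8% × (1 − 32.3%) = 2.5726%.
Subordinated notes: weight = 0.85/6.62 = 0.1284; after-tax cost = 3% × (1 − 32.3%) = 2.0310%.
WACC = 0.7100 × 7.4000% + 0.1616 × 2.5726% + 0.1284 × 2.0310% = 5.9304%.

5.93%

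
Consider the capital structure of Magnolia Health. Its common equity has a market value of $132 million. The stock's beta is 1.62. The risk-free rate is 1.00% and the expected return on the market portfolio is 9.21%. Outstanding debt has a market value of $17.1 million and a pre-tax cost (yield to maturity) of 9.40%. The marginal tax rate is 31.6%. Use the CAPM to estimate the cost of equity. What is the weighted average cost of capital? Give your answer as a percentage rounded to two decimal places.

13.40%

Market risk premium = 9.21% − 1.0% = 8.21%.
Cost of equity via CAPM: Re = 1.0% + 1.62 × 8.21% = 14.3002%.
Total capital V = 132 + 17.1 = 149.1.
Equity: weight = 132/149.1 = 0.8853; cost = 14.3002%.
Debt: weight = 17.1/149.1 = 0.1147; after-tax cost = 9.4% × (1 − 31.6%) = 6.4296%.
WACC = 0.8853 × 14.3002% + 0.1147 × 6.4296% = 13.3975%.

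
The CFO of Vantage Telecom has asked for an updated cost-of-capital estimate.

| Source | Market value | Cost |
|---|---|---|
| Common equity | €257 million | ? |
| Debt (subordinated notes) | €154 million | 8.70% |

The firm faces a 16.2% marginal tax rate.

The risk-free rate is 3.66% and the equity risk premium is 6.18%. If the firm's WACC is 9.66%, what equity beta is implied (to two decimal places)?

1.20

Total capital V = 257 + 154 = 411.
Equity weight = 257/411 = 0.6253.
Subordinated notes weight = 154/411 = 0.3747.
Debt contribution = 0.3747 × 8.7% × (1 − 16.2%) = 2.7318%.
Required equity contribution = 9.66% − 2.7318% = 6.9282%  ⇒  Re = 11.0798%.
CAPM: 11.0798% = 3.66% + β × 6.18%  ⇒  β = 1.2006.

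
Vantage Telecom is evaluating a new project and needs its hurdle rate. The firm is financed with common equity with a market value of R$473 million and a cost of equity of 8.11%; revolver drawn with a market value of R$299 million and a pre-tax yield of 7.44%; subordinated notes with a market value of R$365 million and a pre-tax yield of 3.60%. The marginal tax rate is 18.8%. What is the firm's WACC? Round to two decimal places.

5.90%

Total capital V = 473 + 299 + 365 = 1137.
Equity: weight = 473/1137 = 0.4160; cost = 8.11%.
Revolver drawn: weight = 299/1137 = 0.2630; after-tax cost = 7.44% × (1 − 18.8%) = 6.0413%.
Subordinated notes: weight = 365/1137 = 0.3210; after-tax cost = 3.6% × (1 − 18.8%) = 2.9232%.
WACC = 0.4160 × 8.1100% + 0.2630 × 6.0413% + 0.3210 × 2.9232% = 5.9009%.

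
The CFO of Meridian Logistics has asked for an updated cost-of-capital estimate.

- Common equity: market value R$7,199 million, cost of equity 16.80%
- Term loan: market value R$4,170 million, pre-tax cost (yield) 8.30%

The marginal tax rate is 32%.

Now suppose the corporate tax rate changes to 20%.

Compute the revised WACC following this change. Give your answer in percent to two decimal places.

13.07%

After the change:
Total capital V = 7199 + 4170 = 11369.
Equity: weight = 7199/11369 = 0.6332; cost = 16.8%.
Term loan: weight = 4170/11369 = 0.3668; after-tax cost = 8.3% × (1 − 20%) = 6.6400%.
WACC = 0.6332 × 16.8000% + 0.3668 × 6.6400% = 13.0734%.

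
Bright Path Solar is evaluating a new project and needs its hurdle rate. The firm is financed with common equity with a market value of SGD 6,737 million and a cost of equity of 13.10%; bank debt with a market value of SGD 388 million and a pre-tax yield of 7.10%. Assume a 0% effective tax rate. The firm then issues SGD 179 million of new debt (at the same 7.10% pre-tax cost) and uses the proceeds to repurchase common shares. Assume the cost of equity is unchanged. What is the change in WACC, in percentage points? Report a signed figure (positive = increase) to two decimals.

Current WACC:
Total capital V = 6737 + 388 = 7125.
Equity: weight = 6737/7125 = 0.9455; cost = 13.1%.
Bank debt: weight = 388/7125 = 0.0545; after-tax cost = 7.1% × (1 − 0%) = 7.1000%.
WACC = 0.9455 × 13.1000% + 0.0545 × 7.1000% = 12.7733%.
After the change:
Total capital V = 6558 + 567 = 7125.
Equity: weight = 6558/7125 = 0.9204; cost = 13.1%.
Bank debt: weight = 567/7125 = 0.0796; after-tax cost = 7.1% × (1 − 0%) = 7.1000%.
WACC = 0.9204 × 13.1000% + 0.0796 × 7.1000% = 12.6225%.
Change in WACC = 12.6225% − 12.7733% = -0.1507 pp.

-0.15 pp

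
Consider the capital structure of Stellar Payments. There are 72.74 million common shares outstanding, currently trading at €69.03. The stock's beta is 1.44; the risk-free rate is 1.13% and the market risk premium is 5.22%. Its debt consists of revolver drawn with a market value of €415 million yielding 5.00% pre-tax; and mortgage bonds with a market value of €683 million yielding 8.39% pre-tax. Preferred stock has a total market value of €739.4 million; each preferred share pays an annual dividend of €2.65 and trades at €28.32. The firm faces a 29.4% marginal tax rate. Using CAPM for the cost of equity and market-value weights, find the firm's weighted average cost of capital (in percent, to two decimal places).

Cost of equity via CAPM: Re = 1.13% + 1.44 × 5.22% = 8.6468%.
Cost of preferred: Rp = 2.65 / 28.32 = 9.3573%.
Market value of equity E = 69.03 × 72.74m = 5021.2422m.
Total capital V = 5021.2422 + 739.4 + 415 + 683 = 6858.6422.
Equity: weight = 5021.2422/6858.6422 = 0.7321; cost = 8.6468%.
Preferred: weight = 739.4/6858.6422 = 0.1078; cost = 9.3573%.
Revolver drawn: weight = 415/6858.6422 = 0.0605; after-tax cost = 5% × (1 − 29.4%) = 3.5300%.
Mortgage bonds: weight = 683/6858.6422 = 0.0996; after-tax cost = 8.39% × (1 − 29.4%) = 5.9233%.
WACC = 0.7321 × 8.6468% + 0.1078 × 9.3573% + 0.0605 × 3.5300% + 0.0996 × 5.9233% = 8.1426%.

8.14%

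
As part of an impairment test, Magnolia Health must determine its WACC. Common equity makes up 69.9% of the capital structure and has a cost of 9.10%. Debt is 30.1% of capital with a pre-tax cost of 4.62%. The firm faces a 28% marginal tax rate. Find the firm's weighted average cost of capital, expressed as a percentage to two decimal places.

7.36%

After-tax cost of debt = 4.62% × (1 − 28%) = 3.3264%.
WACC = 0.699 × 9.1000% + 0.301 × 3.3264% = 7.3621%.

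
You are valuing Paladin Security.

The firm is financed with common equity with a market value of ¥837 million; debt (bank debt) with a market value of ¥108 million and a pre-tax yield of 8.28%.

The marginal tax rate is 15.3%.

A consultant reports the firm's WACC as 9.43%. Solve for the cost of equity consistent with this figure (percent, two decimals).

9.74%

Total capital V = 837 + 108 = 945.
Equity weight = 837/945 = 0.8857.
Bank debt weight = 108/945 = 0.1143.
Debt contribution = 0.1143 × 8.28% × (1 − 15.3%) = 0.8015%.
Required equity contribution = 9.43% − 0.8015% = 8.6285%.
Re = 8.6285% / 0.8857 = 9.7419%.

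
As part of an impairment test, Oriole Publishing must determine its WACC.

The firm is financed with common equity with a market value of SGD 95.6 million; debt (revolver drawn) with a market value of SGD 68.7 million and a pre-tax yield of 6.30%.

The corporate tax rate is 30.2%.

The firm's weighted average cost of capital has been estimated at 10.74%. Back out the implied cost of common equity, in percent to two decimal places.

Total capital V = 95.6 + 68.7 = 164.3.
Equity weight = 95.6/164.3 = 0.5819.
Revolver drawn weight = 68.7/164.3 = 0.4181.
Debt contribution = 0.4181 × 6.3% × (1 − 30.2%) = 1.8387%.
Required equity contribution = 10.74% − 1.8387% = 8.9013%.
Re = 8.9013% / 0.5819 = 15.2979%.

15.30%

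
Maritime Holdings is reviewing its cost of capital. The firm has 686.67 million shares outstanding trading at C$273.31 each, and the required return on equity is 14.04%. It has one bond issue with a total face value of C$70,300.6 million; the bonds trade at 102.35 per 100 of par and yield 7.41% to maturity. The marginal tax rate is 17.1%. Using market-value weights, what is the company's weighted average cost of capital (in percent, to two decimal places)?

11.85%

Market value of equity E = 273.31 × 686.67m = 187673.7777m. Market value of debt D = 70300.6m × 102.35/100 = 71952.6641m.
Total capital V = 187673.7777 + 71952.6641 = 259626.4418.
Equity: weight = 187673.7777/259626.4418 = 0.7229; cost = 14.04%.
Bonds outstanding: weight = 71952.6641/259626.4418 = 0.2771; after-tax cost = 7.41% × (1 − 17.1%) = 6.1429%.
WACC = 0.7229 × 14.0400% + 0.2771 × 6.1429% = 11.8514%.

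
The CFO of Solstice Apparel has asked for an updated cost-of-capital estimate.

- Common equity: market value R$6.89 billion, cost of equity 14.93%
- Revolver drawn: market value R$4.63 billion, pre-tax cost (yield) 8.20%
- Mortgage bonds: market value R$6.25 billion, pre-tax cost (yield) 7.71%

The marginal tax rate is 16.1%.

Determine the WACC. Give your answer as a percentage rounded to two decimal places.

Total capital V = 6.89 + 4.63 + 6.25 = 17.77.
Equity: weight = 6.89/17.77 = 0.3877; cost = 14.93%.
Revolver drawn: weight = 4.63/17.77 = 0.2606; after-tax cost = 8.2% × (1 − 16.1%) = 6.8798%.
Mortgage bonds: weight = 6.25/17.77 = 0.3517; after-tax cost = 7.71% × (1 − 16.1%) = 6.4687%.
WACC = 0.3877 × 14.9300% + 0.2606 × 6.8798% + 0.3517 × 6.4687% = 9.8565%.

9.86%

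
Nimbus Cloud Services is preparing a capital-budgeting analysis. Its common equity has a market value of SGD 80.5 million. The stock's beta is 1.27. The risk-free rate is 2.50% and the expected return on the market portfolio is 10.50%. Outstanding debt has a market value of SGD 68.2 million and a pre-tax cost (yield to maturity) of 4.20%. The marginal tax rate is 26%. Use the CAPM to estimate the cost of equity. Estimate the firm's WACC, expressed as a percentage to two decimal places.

8.28%

Market risk premium = 10.5% − 2.5% = 8.0%.
Cost of equity via CAPM: Re = 2.5% + 1.27 × 8.0% = 12.6600%.
Total capital V = 80.5 + 68.2 = 148.7.
Equity: weight = 80.5/148.7 = 0.5414; cost = 12.66%.
Debt: weight = 68.2/148.7 = 0.4586; after-tax cost = 4.2% × (1 − 26%) = 3.1080%.
WACC = 0.5414 × 12.6600% + 0.4586 × 3.1080% = 8.2791%.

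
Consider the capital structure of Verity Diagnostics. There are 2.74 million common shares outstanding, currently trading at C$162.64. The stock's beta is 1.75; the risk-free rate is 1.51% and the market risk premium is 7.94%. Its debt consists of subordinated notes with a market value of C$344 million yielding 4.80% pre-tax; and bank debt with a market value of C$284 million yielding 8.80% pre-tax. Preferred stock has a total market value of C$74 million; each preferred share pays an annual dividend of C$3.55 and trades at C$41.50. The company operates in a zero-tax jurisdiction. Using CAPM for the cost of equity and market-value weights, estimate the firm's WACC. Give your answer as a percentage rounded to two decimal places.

10.15%

Cost of equity via CAPM: Re = 1.51% + 1.75 × 7.94% = 15.4050%.
Cost of preferred: Rp = 3.55 / 41.5 = 8.5542%.
Market value of equity E = 162.64 × 2.74m = 445.6336m.
Total capital V = 445.6336 + 74 + 344 + 284 = 1147.6336.
Equity: weight = 445.6336/1147.6336 = 0.3883; cost = 15.405%.
Preferred: weight = 74/1147.6336 = 0.0645; cost = 8.5542%.
Subordinated notes: weight = 344/1147.6336 = 0.2997; after-tax cost = 4.8% × (1 − 0%) = 4.8000%.
Bank debt: weight = 284/1147.6336 = 0.2475; after-tax cost = 8.8% × (1 − 0%) = 8.8000%.
WACC = 0.3883 × 15.4050% + 0.0645 × 8.5542% + 0.2997 × 4.8000% + 0.2475 × 8.8000% = 10.1499%.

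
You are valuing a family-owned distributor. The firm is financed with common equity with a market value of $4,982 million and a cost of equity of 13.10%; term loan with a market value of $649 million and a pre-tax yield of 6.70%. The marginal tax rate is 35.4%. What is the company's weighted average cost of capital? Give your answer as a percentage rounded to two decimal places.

Total capital V = 4982 + 649 = 5631.
Equity: weight = 4982/5631 = 0.8847; cost = 13.1%.
Term loan: weight = 649/5631 = 0.1153; after-tax cost = 6.7% × (1 − 35.4%) = 4.3282%.
WACC = 0.8847 × 13.1000% + 0.1153 × 4.3282% = 12.0890%.

12.09%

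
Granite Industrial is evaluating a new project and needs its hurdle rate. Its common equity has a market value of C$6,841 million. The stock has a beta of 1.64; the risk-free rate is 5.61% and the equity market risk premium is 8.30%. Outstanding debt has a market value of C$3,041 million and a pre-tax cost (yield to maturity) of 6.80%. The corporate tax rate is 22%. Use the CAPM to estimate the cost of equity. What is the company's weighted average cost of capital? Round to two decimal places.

14.94%

Cost of equity via CAPM: Re = 5.61% + 1.64 × 8.3% = 19.2220%.
Total capital V = 6841 + 3041 = 9882.
Equity: weight = 6841/9882 = 0.6923; cost = 19.222%.
Debt: weight = 3041/9882 = 0.3077; after-tax cost = 6.8% × (1 − 22%) = 5.3040%.
WACC = 0.6923 × 19.2220% + 0.3077 × 5.3040% = 14.9390%.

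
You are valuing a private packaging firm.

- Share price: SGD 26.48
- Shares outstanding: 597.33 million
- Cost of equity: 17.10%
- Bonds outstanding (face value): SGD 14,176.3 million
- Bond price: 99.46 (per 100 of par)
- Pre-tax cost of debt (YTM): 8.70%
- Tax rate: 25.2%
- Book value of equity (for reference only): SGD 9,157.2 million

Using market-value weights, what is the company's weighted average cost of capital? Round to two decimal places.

Market value of equity E = 26.48 × 597.33m = 15817.2984m. Market value of debt D = 14176.3m × 99.46/100 = 14099.74798m.
Total capital V = 15817.2984 + 14099.74798 = 29917.04638.
Equity: weight = 15817.2984/29917.04638 = 0.5287; cost = 17.1%.
Bonds outstanding: weight = 14099.74798/29917.04638 = 0.4713; after-tax cost = 8.7% × (1 − 25.2%) = 6.5076%.
WACC = 0.5287 × 17.1000% + 0.4713 × 6.5076% = 12.1079%.

12.11%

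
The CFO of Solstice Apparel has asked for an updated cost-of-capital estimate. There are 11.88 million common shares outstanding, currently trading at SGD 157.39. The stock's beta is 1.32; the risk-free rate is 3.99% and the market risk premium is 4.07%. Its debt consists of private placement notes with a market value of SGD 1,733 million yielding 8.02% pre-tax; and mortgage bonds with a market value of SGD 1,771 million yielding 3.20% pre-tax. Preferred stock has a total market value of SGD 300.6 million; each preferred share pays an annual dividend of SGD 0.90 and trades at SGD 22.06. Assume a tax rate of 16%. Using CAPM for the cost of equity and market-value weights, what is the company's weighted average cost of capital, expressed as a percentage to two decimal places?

Cost of equity via CAPM: Re = 3.99% + 1.32 × 4.07% = 9.3624%.
Cost of preferred: Rp = 0.9 / 22.06 = 4.0798%.
Market value of equity E = 157.39 × 11.88m = 1869.7932m.
Total capital V = 1869.7932 + 300.6 + 1733 + 1771 = 5674.3932.
Equity: weight = 1869.7932/5674.3932 = 0.3295; cost = 9.3624%.
Preferred: weight = 300.6/5674.3932 = 0.0530; cost = 4.0798%.
Private placement notes: weight = 1733/5674.3932 = 0.3054; after-tax cost = 8.02% × (1 − 16%) = 6.7368%.
Mortgage bonds: weight = 1771/5674.3932 = 0.3121; after-tax cost = 3.2% × (1 − 16%) = 2.6880%.
WACC = 0.3295 × 9.3624% + 0.0530 × 4.0798% + 0.3054 × 6.7368% + 0.3121 × 2.6880% = 6.1976%.

6.20%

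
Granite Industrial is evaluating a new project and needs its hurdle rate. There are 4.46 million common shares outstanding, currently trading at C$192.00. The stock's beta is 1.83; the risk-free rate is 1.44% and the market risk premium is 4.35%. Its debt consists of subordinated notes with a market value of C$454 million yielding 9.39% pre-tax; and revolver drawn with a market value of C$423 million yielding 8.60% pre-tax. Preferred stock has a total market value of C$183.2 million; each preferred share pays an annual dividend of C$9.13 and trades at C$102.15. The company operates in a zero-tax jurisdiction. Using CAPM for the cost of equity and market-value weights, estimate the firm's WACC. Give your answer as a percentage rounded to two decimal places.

9.18%

Cost of equity via CAPM: Re = 1.44% + 1.83 × 4.35% = 9.4005%.
Cost of preferred: Rp = 9.13 / 102.15 = 8.9378%.
Market value of equity E = 192.0 × 4.46m = 856.32m.
Total capital V = 856.32 + 183.2 + 454 + 423 = 1916.52.
Equity: weight = 856.32/1916.52 = 0.4468; cost = 9.4005%.
Preferred: weight = 183.2/1916.52 = 0.0956; cost = 8.9378%.
Subordinated notes: weight = 454/1916.52 = 0.2369; after-tax cost = 9.39% × (1 − 0%) = 9.3900%.
Revolver drawn: weight = 423/1916.52 = 0.2207; after-tax cost = 8.6% × (1 − 0%) = 8.6000%.
WACC = 0.4468 × 9.4005% + 0.0956 × 8.9378% + 0.2369 × 9.3900% + 0.2207 × 8.6000% = 9.1771%.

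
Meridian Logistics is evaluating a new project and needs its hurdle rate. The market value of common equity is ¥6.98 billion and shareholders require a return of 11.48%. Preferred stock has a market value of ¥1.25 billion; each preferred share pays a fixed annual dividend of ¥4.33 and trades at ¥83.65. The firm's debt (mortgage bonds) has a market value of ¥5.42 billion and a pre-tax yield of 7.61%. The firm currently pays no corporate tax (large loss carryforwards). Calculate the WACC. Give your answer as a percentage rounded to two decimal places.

Cost of preferred: Rp = 4.33 / 83.65 = 5.1763%.
Total capital V = 6.98 + 1.25 + 5.42 = 13.65.
Equity: weight = 6.98/13.65 = 0.5114; cost = 11.48%.
Preferred: weight = 1.25/13.65 = 0.0916; cost = 5.1763%.
Mortgage bonds: weight = 5.42/13.65 = 0.3971; after-tax cost = 7.61% × (1 − 0%) = 7.6100%.
WACC = 0.5114 × 11.4800% + 0.0916 × 5.1763% + 0.3971 × 7.6100% = 9.3661%.

9.37%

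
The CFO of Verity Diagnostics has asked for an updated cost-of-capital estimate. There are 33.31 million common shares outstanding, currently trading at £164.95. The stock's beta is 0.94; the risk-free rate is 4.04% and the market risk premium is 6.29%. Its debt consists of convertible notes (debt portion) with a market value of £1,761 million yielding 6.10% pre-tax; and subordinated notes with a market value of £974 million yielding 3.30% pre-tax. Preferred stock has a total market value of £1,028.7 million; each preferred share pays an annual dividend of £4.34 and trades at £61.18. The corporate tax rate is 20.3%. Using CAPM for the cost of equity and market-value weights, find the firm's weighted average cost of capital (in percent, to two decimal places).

7.90%

Cost of equity via CAPM: Re = 4.04% + 0.94 × 6.29% = 9.9526%.
Cost of preferred: Rp = 4.34 / 61.18 = 7.0938%.
Market value of equity E = 164.95 × 33.31m = 5494.4845m.
Total capital V = 5494.4845 + 1028.7 + 1761 + 974 = 9258.1845.
Equity: weight = 5494.4845/9258.1845 = 0.5935; cost = 9.9526%.
Preferred: weight = 1028.7/9258.1845 = 0.1111; cost = 7.0938%.
Convertible notes (debt portion): weight = 1761/9258.1845 = 0.1902; after-tax cost = 6.1% × (1 − 20.3%) = 4.8617%.
Subordinated notes: weight = 974/9258.1845 = 0.1052; after-tax cost = 3.3% × (1 − 20.3%) = 2.6301%.
WACC = 0.5935 × 9.9526% + 0.1111 × 7.0938% + 0.1902 × 4.8617% + 0.1052 × 2.6301% = 7.8963%.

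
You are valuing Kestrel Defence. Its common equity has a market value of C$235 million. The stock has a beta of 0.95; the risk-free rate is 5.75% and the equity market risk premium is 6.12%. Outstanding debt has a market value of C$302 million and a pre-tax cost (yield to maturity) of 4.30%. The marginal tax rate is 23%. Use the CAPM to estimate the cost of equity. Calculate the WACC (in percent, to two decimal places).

Cost of equity via CAPM: Re = 5.75% + 0.95 × 6.12% = 11.5640%.
Total capital V = 235 + 302 = 537.
Equity: weight = 235/537 = 0.4376; cost = 11.564%.
Debt: weight = 302/537 = 0.5624; after-tax cost = 4.3% × (1 − 23%) = 3.3110%.
WACC = 0.4376 × 11.5640% + 0.5624 × 3.3110% = 6.9226%.

6.92%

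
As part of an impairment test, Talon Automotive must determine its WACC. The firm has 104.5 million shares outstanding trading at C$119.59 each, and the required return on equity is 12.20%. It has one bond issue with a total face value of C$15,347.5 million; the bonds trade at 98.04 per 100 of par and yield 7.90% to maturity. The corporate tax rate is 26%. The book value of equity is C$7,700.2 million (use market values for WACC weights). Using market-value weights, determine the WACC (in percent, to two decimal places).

Market value of equity E = 119.59 × 104.5m = 12497.155m. Market value of debt D = 15347.5m × 98.04/100 = 15046.689m.
Total capital V = 12497.155 + 15046.689 = 27543.844.
Equity: weight = 12497.155/27543.844 = 0.4537; cost = 12.2%.
Bonds outstanding: weight = 15046.689/27543.844 = 0.5463; after-tax cost = 7.9% × (1 − 26%) = 5.8460%.
WACC = 0.4537 × 12.2000% + 0.5463 × 5.8460% = 8.7289%.

8.73%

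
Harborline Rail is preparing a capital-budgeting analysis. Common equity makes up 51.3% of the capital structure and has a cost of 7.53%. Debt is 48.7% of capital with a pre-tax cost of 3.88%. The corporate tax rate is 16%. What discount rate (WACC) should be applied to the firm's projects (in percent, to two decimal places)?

After-tax cost of debt = 3.88% × (1 − 16%) = 3.2592%.
WACC = 0.513 × 7.5300% + 0.487 × 3.2592% = 5.4501%.

5.45%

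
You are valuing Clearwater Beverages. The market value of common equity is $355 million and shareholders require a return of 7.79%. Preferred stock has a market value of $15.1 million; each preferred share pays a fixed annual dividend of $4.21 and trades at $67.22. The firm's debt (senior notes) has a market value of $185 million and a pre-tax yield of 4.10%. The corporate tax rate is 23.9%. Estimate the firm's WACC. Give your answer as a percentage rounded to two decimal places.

Cost of preferred: Rp = 4.21 / 67.22 = 6.2630%.
Total capital V = 355 + 15.1 + 185 = 555.1.
Equity: weight = 355/555.1 = 0.6395; cost = 7.79%.
Preferred: weight = 15.1/555.1 = 0.0272; cost = 6.263%.
Senior notes: weight = 185/555.1 = 0.3333; after-tax cost = 4.1% × (1 − 23.9%) = 3.1201%.
WACC = 0.6395 × 7.7900% + 0.0272 × 6.2630% + 0.3333 × 3.1201% = 6.1921%.

6.19%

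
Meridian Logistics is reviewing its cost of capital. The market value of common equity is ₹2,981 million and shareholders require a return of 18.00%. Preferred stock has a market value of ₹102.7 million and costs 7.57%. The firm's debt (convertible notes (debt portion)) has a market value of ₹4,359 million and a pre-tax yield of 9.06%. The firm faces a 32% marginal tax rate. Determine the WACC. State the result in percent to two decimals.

Total capital V = 2981 + 102.7 + 4359 = 7442.7.
Equity: weight = 2981/7442.7 = 0.4005; cost = 18%.
Preferred: weight = 102.7/7442.7 = 0.0138; cost = 7.57%.
Convertible notes (debt portion): weight = 4359/7442.7 = 0.5857; after-tax cost = 9.06% × (1 − 32%) = 6.1608%.
WACC = 0.4005 × 18.0000% + 0.0138 × 7.5700% + 0.5857 × 6.1608% = 10.9222%.

10.92%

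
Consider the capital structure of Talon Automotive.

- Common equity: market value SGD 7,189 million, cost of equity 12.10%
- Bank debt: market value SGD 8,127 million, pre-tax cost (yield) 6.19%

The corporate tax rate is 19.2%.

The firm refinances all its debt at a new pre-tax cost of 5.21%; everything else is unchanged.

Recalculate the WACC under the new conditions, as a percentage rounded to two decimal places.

After the change:
Total capital V = 7189 + 8127 = 15316.
Equity: weight = 7189/15316 = 0.4694; cost = 12.1%.
Bank debt: weight = 8127/15316 = 0.5306; after-tax cost = 5.21% × (1 − 19.2%) = 4.2097%.
WACC = 0.4694 × 12.1000% + 0.5306 × 4.2097% = 7.9132%.

7.91%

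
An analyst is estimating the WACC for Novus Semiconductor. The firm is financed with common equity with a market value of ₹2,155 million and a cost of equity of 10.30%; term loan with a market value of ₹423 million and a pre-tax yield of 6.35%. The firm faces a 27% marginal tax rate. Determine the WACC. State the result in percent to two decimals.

Total capital V = 2155 + 423 = 2578.
Equity: weight = 2155/2578 = 0.8359; cost = 10.3%.
Term loan: weight = 423/2578 = 0.1641; after-tax cost = 6.35% × (1 − 27%) = 4.6355%.
WACC = 0.8359 × 10.3000% + 0.1641 × 4.6355% = 9.3706%.

9.37%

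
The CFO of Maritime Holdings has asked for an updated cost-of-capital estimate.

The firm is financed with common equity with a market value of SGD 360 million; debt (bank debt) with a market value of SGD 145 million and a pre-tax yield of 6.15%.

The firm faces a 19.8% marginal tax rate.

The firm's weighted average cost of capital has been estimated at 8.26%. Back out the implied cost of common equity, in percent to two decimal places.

Total capital V = 360 + 145 = 505.
Equity weight = 360/505 = 0.7129.
Bank debt weight = 145/505 = 0.2871.
Debt contribution = 0.2871 × 6.15% × (1 − 19.8%) = 1.4162%.
Required equity contribution = 8.26% − 1.4162% = 6.8438%.
Re = 6.8438% / 0.7129 = 9.6003%.

9.60%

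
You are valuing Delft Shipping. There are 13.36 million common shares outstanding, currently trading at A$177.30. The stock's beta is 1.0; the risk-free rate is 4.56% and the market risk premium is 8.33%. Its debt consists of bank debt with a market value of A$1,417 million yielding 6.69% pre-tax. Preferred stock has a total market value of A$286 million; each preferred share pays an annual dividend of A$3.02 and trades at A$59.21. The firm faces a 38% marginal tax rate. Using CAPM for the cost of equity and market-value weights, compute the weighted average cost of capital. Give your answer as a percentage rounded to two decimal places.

Cost of equity via CAPM: Re = 4.56% + 1.0 × 8.33% = 12.8900%.
Cost of preferred: Rp = 3.02 / 59.21 = 5.1005%.
Market value of equity E = 177.3 × 13.36m = 2368.728m.
Total capital V = 2368.728 + 286 + 1417 = 4071.728.
Equity: weight = 2368.728/4071.728 = 0.5818; cost = 12.89%.
Preferred: weight = 286/4071.728 = 0.0702; cost = 5.1005%.
Bank debt: weight = 1417/4071.728 = 0.3480; after-tax cost = 6.69% × (1 − 38%) = 4.1478%.
WACC = 0.5818 × 12.8900% + 0.0702 × 5.1005% + 0.3480 × 4.1478% = 9.3005%.

9.30%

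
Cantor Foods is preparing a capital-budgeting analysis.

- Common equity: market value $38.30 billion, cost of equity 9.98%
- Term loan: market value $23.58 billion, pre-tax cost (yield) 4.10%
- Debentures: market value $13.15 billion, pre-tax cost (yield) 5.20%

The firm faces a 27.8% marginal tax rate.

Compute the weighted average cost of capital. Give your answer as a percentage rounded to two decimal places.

6.68%

Total capital V = 38.3 + 23.58 + 13.15 = 75.03.
Equity: weight = 38.3/75.03 = 0.5105; cost = 9.98%.
Term loan: weight = 23.58/75.03 = 0.3143; after-tax cost = 4.1% × (1 − 27.8%) = 2.9602%.
Debentures: weight = 13.15/75.03 = 0.1753; after-tax cost = 5.2% × (1 − 27.8%) = 3.7544%.
WACC = 0.5105 × 9.9800% + 0.3143 × 2.9602% + 0.1753 × 3.7544% = 6.6827%.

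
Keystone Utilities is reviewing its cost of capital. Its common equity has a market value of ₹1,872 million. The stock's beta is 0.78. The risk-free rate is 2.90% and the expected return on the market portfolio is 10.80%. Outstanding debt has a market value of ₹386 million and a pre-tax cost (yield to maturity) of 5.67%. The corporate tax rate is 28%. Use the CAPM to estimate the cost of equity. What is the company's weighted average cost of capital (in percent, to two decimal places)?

Market risk premium = 10.8% − 2.9% = 7.9%.
Cost of equity via CAPM: Re = 2.9% + 0.78 × 7.9% = 9.0620%.
Total capital V = 1872 + 386 = 2258.
Equity: weight = 1872/2258 = 0.8291; cost = 9.062%.
Debt: weight = 386/2258 = 0.1709; after-tax cost = 5.67% × (1 − 28%) = 4.0824%.
WACC = 0.8291 × 9.0620% + 0.1709 × 4.0824% = 8.2107%.

8.21%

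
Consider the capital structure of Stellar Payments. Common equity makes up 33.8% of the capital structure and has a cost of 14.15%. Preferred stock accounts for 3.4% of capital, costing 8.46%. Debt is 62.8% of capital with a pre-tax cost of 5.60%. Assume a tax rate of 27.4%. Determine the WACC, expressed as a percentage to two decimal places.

After-tax cost of debt = 5.6% × (1 − 27.4%) = 4.0656%.
WACC = 0.338 × 14.1500% + 0.034 × 8.4600% + 0.628 × 4.0656% = 7.6235%.

7.62%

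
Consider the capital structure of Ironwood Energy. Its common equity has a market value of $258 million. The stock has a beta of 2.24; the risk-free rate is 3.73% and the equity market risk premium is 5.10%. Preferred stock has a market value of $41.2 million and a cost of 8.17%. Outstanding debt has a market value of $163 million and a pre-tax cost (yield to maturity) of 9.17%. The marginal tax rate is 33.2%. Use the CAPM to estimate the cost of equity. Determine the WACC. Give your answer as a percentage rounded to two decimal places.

Cost of equity via CAPM: Re = 3.73% + 2.24 × 5.1% = 15.1540%.
Total capital V = 258 + 41.2 + 163 = 462.2.
Equity: weight = 258/462.2 = 0.5582; cost = 15.154%.
Preferred: weight = 41.2/462.2 = 0.0891; cost = 8.17%.
Debt: weight = 163/462.2 = 0.3527; after-tax cost = 9.17% × (1 − 33.2%) = 6.1256%.
WACC = 0.5582 × 15.1540% + 0.0891 × 8.1700% + 0.3527 × 6.1256% = 11.3475%.

11.35%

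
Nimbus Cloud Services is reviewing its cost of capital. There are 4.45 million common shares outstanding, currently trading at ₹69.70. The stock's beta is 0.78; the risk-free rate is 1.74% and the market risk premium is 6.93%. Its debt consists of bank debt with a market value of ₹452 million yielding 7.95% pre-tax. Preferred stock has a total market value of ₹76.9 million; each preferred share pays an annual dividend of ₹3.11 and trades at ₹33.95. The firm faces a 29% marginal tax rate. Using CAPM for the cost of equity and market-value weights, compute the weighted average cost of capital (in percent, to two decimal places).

Cost of equity via CAPM: Re = 1.74% + 0.78 × 6.93% = 7.1454%.
Cost of preferred: Rp = 3.11 / 33.95 = 9.1605%.
Market value of equity E = 69.7 × 4.45m = 310.165m.
Total capital V = 310.165 + 76.9 + 452 = 839.065.
Equity: weight = 310.165/839.065 = 0.3697; cost = 7.1454%.
Preferred: weight = 76.9/839.065 = 0.0916; cost = 9.1605%.
Bank debt: weight = 452/839.065 = 0.5387; after-tax cost = 7.95% × (1 − 29%) = 5.6445%.
WACC = 0.3697 × 7.1454% + 0.0916 × 9.1605% + 0.5387 × 5.6445% = 6.5216%.

6.52%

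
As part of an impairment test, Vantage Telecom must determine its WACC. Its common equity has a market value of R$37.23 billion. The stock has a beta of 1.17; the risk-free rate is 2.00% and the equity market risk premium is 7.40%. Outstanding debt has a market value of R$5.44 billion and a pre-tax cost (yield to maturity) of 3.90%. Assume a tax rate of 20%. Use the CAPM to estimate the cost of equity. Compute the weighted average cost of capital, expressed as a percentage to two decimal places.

Cost of equity via CAPM: Re = 2.0% + 1.17 × 7.4% = 10.6580%.
Total capital V = 37.23 + 5.44 = 42.67.
Equity: weight = 37.23/42.67 = 0.8725; cost = 10.658%.
Debt: weight = 5.44/42.67 = 0.1275; after-tax cost = 3.9% × (1 − 20%) = 3.1200%.
WACC = 0.8725 × 10.6580% + 0.1275 × 3.1200% = 9.6970%.

9.70%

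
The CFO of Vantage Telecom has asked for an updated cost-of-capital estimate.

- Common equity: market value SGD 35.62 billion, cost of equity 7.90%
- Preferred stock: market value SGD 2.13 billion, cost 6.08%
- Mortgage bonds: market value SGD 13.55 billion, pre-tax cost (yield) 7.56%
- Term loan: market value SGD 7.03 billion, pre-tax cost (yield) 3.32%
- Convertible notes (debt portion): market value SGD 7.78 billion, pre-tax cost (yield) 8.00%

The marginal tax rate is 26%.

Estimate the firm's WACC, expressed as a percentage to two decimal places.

6.56%

Total capital V = 35.62 + 2.13 + 13.55 + 7.03 + 7.78 = 66.11.
Equity: weight = 35.62/66.11 = 0.5388; cost = 7.9%.
Preferred: weight = 2.13/66.11 = 0.0322; cost = 6.08%.
Mortgage bonds: weight = 13.55/66.11 = 0.2050; after-tax cost = 7.56% × (1 − 26%) = 5.5944%.
Term loan: weight = 7.03/66.11 = 0.1063; after-tax cost = 3.32% × (1 − 26%) = 2.4568%.
Convertible notes (debt portion): weight = 7.78/66.11 = 0.1177; after-tax cost = 8% × (1 − 26%) = 5.9200%.
WACC = 0.5388 × 7.9000% + 0.0322 × 6.0800% + 0.2050 × 5.5944% + 0.1063 × 2.4568% + 0.1177 × 5.9200% = 6.5570%.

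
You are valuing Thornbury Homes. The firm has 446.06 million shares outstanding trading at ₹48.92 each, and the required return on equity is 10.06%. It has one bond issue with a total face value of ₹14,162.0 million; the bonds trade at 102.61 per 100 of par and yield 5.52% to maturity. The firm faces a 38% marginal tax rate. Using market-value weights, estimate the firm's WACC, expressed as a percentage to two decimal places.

7.41%

Market value of equity E = 48.92 × 446.06m = 21821.2552m. Market value of debt D = 14162m × 102.61/100 = 14531.6282m.
Total capital V = 21821.2552 + 14531.6282 = 36352.8834.
Equity: weight = 21821.2552/36352.8834 = 0.6003; cost = 10.06%.
Bonds outstanding: weight = 14531.6282/36352.8834 = 0.3997; after-tax cost = 5.52% × (1 − 38%) = 3.4224%.
WACC = 0.6003 × 10.0600% + 0.3997 × 3.4224% = 7.4067%.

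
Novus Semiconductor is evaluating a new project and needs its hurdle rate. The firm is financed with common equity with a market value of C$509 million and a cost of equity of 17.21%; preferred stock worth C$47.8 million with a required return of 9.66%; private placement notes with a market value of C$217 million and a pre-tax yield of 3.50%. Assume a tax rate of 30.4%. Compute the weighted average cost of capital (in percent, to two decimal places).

12.60%

Total capital V = 509 + 47.8 + 217 = 773.8.
Equity: weight = 509/773.8 = 0.6578; cost = 17.21%.
Preferred: weight = 47.8/773.8 = 0.0618; cost = 9.66%.
Private placement notes: weight = 217/773.8 = 0.2804; after-tax cost = 3.5% × (1 − 30.4%) = 2.4360%.
WACC = 0.6578 × 17.2100% + 0.0618 × 9.6600% + 0.2804 × 2.4360% = 12.6005%.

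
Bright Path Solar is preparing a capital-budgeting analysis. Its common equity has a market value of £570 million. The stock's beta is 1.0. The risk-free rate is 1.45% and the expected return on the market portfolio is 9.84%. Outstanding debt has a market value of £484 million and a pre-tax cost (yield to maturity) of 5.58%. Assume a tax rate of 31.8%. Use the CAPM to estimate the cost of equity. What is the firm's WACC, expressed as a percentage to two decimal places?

7.07%

Market risk premium = 9.84% − 1.45% = 8.39%.
Cost of equity via CAPM: Re = 1.45% + 1.0 × 8.39% = 9.8400%.
Total capital V = 570 + 484 = 1054.
Equity: weight = 570/1054 = 0.5408; cost = 9.84%.
Debt: weight = 484/1054 = 0.4592; after-tax cost = 5.58% × (1 − 31.8%) = 3.8056%.
WACC = 0.5408 × 9.8400% + 0.4592 × 3.8056% = 7.0690%.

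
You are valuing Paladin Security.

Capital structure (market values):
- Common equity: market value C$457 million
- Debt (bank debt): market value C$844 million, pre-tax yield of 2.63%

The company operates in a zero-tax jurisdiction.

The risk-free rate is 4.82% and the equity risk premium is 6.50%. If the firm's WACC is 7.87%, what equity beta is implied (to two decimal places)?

Total capital V = 457 + 844 = 1301.
Equity weight = 457/1301 = 0.3513.
Bank debt weight = 844/1301 = 0.6487.
Debt contribution = 0.6487 × 2.63% × (1 − 0%) = 1.7062%.
Required equity contribution = 7.87% − 1.7062% = 6.1638%  ⇒  Re = 17.5474%.
CAPM: 17.5474% = 4.82% + β × 6.5%  ⇒  β = 1.9581.

1.96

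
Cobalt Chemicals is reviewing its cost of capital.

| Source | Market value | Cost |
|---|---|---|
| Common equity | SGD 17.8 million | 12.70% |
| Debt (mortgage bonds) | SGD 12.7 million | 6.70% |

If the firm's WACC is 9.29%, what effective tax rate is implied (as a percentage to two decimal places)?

32.68%

Total capital V = 17.8 + 12.7 = 30.5.
Equity weight = 17.8/30.5 = 0.5836.
Mortgage bonds weight = 12.7/30.5 = 0.4164.
Equity contribution = 0.5836 × 12.7% = 7.4118%.
Debt contribution must be 9.29% − 7.4118% = 1.8782%.
0.4164 × 6.7% × (1 − T) = 1.8782%  ⇒  (1 − T) = 0.6732.
T = 32.6772%.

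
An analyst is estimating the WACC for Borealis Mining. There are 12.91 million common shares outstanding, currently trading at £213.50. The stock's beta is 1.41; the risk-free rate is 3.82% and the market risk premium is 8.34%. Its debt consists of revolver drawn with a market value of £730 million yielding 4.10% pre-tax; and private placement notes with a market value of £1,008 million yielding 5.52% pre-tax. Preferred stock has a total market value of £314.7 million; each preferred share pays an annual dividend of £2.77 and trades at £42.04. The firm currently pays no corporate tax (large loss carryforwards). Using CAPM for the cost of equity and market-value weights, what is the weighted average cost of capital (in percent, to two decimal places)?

Cost of equity via CAPM: Re = 3.82% + 1.41 × 8.34% = 15.5794%.
Cost of preferred: Rp = 2.77 / 42.04 = 6.5890%.
Market value of equity E = 213.5 × 12.91m = 2756.285m.
Total capital V = 2756.285 + 314.7 + 730 + 1008 = 4808.985.
Equity: weight = 2756.285/4808.985 = 0.5732; cost = 15.5794%.
Preferred: weight = 314.7/4808.985 = 0.0654; cost = 6.589%.
Revolver drawn: weight = 730/4808.985 = 0.1518; after-tax cost = 4.1% × (1 − 0%) = 4.1000%.
Private placement notes: weight = 1008/4808.985 = 0.2096; after-tax cost = 5.52% × (1 − 0%) = 5.5200%.
WACC = 0.5732 × 15.5794% + 0.0654 × 6.5890% + 0.1518 × 4.1000% + 0.2096 × 5.5200% = 11.1400%.

11.14%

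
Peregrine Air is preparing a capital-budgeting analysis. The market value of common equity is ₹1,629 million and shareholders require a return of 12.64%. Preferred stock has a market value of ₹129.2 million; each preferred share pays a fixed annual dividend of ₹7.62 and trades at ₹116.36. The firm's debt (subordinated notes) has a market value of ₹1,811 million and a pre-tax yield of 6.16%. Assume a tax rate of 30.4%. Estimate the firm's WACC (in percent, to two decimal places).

Cost of preferred: Rp = 7.62 / 116.36 = 6.5486%.
Total capital V = 1629 + 129.2 + 1811 = 3569.2.
Equity: weight = 1629/3569.2 = 0.4564; cost = 12.64%.
Preferred: weight = 129.2/3569.2 = 0.0362; cost = 6.5486%.
Subordinated notes: weight = 1811/3569.2 = 0.5074; after-tax cost = 6.16% × (1 − 30.4%) = 4.2874%.
WACC = 0.4564 × 12.6400% + 0.0362 × 6.5486% + 0.5074 × 4.2874% = 8.1814%.

8.18%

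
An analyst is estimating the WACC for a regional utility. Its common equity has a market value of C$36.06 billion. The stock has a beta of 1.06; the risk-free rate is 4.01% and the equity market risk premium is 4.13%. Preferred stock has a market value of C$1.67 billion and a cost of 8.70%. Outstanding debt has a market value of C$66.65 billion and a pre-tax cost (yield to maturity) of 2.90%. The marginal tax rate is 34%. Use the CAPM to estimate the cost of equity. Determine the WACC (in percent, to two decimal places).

Cost of equity via CAPM: Re = 4.01% + 1.06 × 4.13% = 8.3878%.
Total capital V = 36.06 + 1.67 + 66.65 = 104.38.
Equity: weight = 36.06/104.38 = 0.3455; cost = 8.3878%.
Preferred: weight = 1.67/104.38 = 0.0160; cost = 8.7%.
Debt: weight = 66.65/104.38 = 0.6385; after-tax cost = 2.9% × (1 − 34%) = 1.9140%.
WACC = 0.3455 × 8.3878% + 0.0160 × 8.7000% + 0.6385 × 1.9140% = 4.2591%.

4.26%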